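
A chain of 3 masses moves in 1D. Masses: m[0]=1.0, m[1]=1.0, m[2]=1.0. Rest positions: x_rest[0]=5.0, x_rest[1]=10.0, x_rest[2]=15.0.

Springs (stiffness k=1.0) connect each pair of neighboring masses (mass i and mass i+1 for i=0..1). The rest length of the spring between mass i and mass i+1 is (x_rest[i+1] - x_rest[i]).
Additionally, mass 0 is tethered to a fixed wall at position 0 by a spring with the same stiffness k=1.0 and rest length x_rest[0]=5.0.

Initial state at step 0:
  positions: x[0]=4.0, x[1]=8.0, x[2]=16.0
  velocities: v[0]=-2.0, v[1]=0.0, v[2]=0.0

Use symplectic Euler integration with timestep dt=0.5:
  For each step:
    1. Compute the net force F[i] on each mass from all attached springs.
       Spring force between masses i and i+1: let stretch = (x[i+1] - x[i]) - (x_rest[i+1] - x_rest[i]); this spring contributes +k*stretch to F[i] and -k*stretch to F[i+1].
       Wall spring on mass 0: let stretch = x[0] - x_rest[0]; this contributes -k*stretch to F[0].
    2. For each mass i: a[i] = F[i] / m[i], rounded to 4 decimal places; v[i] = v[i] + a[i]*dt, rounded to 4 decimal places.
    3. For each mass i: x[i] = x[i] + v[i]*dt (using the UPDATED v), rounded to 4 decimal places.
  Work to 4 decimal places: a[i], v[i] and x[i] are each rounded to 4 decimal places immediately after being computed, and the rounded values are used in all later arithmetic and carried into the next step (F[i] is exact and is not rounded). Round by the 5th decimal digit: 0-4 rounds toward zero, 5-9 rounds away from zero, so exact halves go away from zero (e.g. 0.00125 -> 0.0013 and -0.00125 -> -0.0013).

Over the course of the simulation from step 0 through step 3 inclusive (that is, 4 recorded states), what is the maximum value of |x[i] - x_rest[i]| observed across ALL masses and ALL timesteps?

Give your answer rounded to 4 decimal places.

Answer: 2.2500

Derivation:
Step 0: x=[4.0000 8.0000 16.0000] v=[-2.0000 0.0000 0.0000]
Step 1: x=[3.0000 9.0000 15.2500] v=[-2.0000 2.0000 -1.5000]
Step 2: x=[2.7500 10.0625 14.1875] v=[-0.5000 2.1250 -2.1250]
Step 3: x=[3.6407 10.3282 13.3438] v=[1.7813 0.5313 -1.6875]
Max displacement = 2.2500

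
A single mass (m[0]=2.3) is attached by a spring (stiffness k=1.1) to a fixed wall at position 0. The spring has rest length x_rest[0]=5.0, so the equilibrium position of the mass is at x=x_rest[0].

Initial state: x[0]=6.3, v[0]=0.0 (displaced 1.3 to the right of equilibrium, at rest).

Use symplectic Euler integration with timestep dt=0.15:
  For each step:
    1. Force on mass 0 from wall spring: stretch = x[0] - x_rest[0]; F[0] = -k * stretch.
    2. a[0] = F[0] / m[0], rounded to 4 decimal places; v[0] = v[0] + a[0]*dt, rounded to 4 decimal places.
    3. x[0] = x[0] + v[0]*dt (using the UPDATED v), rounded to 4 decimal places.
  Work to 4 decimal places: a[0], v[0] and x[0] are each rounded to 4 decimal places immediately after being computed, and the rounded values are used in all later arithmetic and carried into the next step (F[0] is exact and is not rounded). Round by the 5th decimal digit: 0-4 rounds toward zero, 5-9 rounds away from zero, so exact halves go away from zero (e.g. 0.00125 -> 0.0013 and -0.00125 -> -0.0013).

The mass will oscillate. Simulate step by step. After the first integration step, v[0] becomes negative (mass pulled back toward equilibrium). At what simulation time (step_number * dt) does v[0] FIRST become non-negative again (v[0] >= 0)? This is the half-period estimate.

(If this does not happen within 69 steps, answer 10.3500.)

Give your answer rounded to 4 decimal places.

Answer: 4.6500

Derivation:
Step 0: x=[6.3000] v=[0.0000]
Step 1: x=[6.2860] v=[-0.0933]
Step 2: x=[6.2582] v=[-0.1856]
Step 3: x=[6.2168] v=[-0.2759]
Step 4: x=[6.1623] v=[-0.3632]
Step 5: x=[6.0953] v=[-0.4466]
Step 6: x=[6.0165] v=[-0.5252]
Step 7: x=[5.9268] v=[-0.5981]
Step 8: x=[5.8271] v=[-0.6646]
Step 9: x=[5.7185] v=[-0.7239]
Step 10: x=[5.6022] v=[-0.7754]
Step 11: x=[5.4794] v=[-0.8186]
Step 12: x=[5.3515] v=[-0.8530]
Step 13: x=[5.2198] v=[-0.8782]
Step 14: x=[5.0857] v=[-0.8940]
Step 15: x=[4.9507] v=[-0.9002]
Step 16: x=[4.8162] v=[-0.8967]
Step 17: x=[4.6837] v=[-0.8835]
Step 18: x=[4.5546] v=[-0.8608]
Step 19: x=[4.4303] v=[-0.8289]
Step 20: x=[4.3121] v=[-0.7880]
Step 21: x=[4.2013] v=[-0.7387]
Step 22: x=[4.0991] v=[-0.6814]
Step 23: x=[4.0066] v=[-0.6168]
Step 24: x=[3.9248] v=[-0.5455]
Step 25: x=[3.8545] v=[-0.4684]
Step 26: x=[3.7966] v=[-0.3862]
Step 27: x=[3.7516] v=[-0.2999]
Step 28: x=[3.7201] v=[-0.2103]
Step 29: x=[3.7023] v=[-0.1185]
Step 30: x=[3.6985] v=[-0.0254]
Step 31: x=[3.7087] v=[0.0680]
First v>=0 after going negative at step 31, time=4.6500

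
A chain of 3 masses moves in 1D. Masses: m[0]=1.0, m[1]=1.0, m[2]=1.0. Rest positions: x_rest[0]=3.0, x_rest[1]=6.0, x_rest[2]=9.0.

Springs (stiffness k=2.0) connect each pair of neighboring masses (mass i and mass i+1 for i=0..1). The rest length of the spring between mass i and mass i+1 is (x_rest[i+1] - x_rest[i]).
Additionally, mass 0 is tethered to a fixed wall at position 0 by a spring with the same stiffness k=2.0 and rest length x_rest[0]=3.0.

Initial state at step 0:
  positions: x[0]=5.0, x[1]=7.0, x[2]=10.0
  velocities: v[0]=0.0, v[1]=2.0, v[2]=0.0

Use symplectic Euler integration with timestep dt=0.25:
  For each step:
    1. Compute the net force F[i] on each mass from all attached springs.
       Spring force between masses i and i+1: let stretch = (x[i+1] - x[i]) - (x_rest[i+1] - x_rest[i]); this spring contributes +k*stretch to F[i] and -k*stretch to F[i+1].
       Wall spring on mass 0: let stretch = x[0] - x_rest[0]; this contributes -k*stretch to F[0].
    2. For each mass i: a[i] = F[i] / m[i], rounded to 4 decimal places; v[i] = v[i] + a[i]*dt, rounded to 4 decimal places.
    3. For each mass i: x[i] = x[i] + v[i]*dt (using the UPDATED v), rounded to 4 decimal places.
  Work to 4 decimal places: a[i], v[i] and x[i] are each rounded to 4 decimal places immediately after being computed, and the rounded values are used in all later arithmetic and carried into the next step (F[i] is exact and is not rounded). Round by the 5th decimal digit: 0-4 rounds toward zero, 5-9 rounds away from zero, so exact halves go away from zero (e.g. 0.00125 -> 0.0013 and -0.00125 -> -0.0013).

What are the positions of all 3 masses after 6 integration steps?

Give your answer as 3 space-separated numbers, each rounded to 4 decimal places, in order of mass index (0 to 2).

Answer: 3.0980 7.1580 11.5042

Derivation:
Step 0: x=[5.0000 7.0000 10.0000] v=[0.0000 2.0000 0.0000]
Step 1: x=[4.6250 7.6250 10.0000] v=[-1.5000 2.5000 0.0000]
Step 2: x=[4.0469 8.1719 10.0781] v=[-2.3125 2.1875 0.3125]
Step 3: x=[3.4785 8.4414 10.2930] v=[-2.2735 1.0781 0.8594]
Step 4: x=[3.0957 8.3220 10.6514] v=[-1.5313 -0.4776 1.4336]
Step 5: x=[2.9792 7.8405 11.0936] v=[-0.4660 -1.9261 1.7689]
Step 6: x=[3.0980 7.1580 11.5042] v=[0.4751 -2.7302 1.6424]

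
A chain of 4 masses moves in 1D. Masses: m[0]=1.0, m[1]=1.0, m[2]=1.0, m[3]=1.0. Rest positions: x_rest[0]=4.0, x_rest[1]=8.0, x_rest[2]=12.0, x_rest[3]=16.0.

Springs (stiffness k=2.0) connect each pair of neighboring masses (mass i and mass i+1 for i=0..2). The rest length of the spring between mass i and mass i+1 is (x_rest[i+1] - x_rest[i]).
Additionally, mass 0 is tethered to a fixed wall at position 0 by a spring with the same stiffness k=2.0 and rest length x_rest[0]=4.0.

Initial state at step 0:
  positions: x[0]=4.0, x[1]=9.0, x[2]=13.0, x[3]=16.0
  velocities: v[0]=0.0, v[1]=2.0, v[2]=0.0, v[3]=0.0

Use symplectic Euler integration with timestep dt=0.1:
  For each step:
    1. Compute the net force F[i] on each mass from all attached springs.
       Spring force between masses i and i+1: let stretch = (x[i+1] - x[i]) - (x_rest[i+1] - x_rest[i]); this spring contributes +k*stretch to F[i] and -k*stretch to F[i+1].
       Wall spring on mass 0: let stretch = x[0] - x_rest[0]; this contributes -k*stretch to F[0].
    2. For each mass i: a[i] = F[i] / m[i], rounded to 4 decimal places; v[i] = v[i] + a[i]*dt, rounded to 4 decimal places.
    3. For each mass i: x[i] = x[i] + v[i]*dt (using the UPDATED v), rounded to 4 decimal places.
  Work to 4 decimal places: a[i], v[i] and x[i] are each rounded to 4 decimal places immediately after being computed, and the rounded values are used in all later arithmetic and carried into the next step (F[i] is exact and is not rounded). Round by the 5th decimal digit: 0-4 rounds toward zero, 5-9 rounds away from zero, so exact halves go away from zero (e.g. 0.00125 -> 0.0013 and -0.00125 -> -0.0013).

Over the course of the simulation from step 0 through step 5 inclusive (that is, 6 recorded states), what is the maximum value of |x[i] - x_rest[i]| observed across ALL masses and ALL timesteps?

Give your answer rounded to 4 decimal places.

Step 0: x=[4.0000 9.0000 13.0000 16.0000] v=[0.0000 2.0000 0.0000 0.0000]
Step 1: x=[4.0200 9.1800 12.9800 16.0200] v=[0.2000 1.8000 -0.2000 0.2000]
Step 2: x=[4.0628 9.3328 12.9448 16.0592] v=[0.4280 1.5280 -0.3520 0.3920]
Step 3: x=[4.1297 9.4524 12.8997 16.1161] v=[0.6694 1.1964 -0.4515 0.5691]
Step 4: x=[4.2205 9.5345 12.8499 16.1887] v=[0.9080 0.8213 -0.4977 0.7258]
Step 5: x=[4.3332 9.5767 12.8006 16.2745] v=[1.1267 0.4216 -0.4930 0.8580]
Max displacement = 1.5767

Answer: 1.5767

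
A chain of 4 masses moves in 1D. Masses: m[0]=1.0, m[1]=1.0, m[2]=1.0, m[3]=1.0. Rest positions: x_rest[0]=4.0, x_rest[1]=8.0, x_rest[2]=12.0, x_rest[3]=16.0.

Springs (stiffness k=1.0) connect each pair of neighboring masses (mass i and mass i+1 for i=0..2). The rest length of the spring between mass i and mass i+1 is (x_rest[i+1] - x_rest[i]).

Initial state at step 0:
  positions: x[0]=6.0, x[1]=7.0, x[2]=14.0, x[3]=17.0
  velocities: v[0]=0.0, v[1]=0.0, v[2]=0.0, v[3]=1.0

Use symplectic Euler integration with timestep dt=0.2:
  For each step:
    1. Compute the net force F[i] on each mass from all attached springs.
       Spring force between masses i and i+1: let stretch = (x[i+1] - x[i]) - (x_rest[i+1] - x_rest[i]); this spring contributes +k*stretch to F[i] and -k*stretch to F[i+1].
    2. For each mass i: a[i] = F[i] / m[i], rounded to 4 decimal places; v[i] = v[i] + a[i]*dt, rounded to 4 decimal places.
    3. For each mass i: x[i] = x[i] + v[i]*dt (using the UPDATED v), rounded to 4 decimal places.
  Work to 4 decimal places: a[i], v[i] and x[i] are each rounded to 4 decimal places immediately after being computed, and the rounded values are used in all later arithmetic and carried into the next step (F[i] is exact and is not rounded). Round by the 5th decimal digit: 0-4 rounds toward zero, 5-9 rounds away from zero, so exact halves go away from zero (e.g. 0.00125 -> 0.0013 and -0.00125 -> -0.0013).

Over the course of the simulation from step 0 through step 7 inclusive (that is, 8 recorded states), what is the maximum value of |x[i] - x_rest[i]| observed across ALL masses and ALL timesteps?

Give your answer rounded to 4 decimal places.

Step 0: x=[6.0000 7.0000 14.0000 17.0000] v=[0.0000 0.0000 0.0000 1.0000]
Step 1: x=[5.8800 7.2400 13.8400 17.2400] v=[-0.6000 1.2000 -0.8000 1.2000]
Step 2: x=[5.6544 7.6896 13.5520 17.5040] v=[-1.1280 2.2480 -1.4400 1.3200]
Step 3: x=[5.3502 8.2923 13.1876 17.7699] v=[-1.5210 3.0134 -1.8221 1.3296]
Step 4: x=[5.0037 8.9731 12.8107 18.0125] v=[-1.7326 3.4040 -1.8847 1.2131]
Step 5: x=[4.6560 9.6486 12.4883 18.2070] v=[-1.7387 3.3776 -1.6119 0.9727]
Step 6: x=[4.3480 10.2380 12.2811 18.3328] v=[-1.5402 2.9470 -1.0361 0.6290]
Step 7: x=[4.1156 10.6735 12.2342 18.3765] v=[-1.1622 2.1776 -0.2344 0.2187]
Max displacement = 2.6735

Answer: 2.6735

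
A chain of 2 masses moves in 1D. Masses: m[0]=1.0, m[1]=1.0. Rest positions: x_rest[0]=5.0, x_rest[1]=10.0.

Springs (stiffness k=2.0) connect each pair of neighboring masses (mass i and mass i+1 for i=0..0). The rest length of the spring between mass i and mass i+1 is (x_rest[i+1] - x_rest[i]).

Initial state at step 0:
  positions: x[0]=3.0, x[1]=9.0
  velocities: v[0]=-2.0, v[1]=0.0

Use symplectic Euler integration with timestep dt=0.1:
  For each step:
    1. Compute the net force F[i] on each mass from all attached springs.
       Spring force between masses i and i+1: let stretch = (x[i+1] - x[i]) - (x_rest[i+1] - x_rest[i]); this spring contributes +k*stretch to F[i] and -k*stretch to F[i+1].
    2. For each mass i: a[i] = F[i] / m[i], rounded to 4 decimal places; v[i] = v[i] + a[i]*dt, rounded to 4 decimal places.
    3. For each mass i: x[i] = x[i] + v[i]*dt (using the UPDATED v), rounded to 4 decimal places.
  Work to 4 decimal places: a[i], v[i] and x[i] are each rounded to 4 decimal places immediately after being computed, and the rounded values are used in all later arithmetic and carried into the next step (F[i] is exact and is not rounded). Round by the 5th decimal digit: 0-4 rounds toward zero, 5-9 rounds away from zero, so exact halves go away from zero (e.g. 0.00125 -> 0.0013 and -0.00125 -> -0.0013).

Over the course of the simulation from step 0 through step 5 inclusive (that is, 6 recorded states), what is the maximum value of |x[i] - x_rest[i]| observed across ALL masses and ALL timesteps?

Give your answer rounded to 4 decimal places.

Answer: 2.6504

Derivation:
Step 0: x=[3.0000 9.0000] v=[-2.0000 0.0000]
Step 1: x=[2.8200 8.9800] v=[-1.8000 -0.2000]
Step 2: x=[2.6632 8.9368] v=[-1.5680 -0.4320]
Step 3: x=[2.5319 8.8681] v=[-1.3133 -0.6867]
Step 4: x=[2.4273 8.7727] v=[-1.0461 -0.9539]
Step 5: x=[2.3496 8.6504] v=[-0.7770 -1.2230]
Max displacement = 2.6504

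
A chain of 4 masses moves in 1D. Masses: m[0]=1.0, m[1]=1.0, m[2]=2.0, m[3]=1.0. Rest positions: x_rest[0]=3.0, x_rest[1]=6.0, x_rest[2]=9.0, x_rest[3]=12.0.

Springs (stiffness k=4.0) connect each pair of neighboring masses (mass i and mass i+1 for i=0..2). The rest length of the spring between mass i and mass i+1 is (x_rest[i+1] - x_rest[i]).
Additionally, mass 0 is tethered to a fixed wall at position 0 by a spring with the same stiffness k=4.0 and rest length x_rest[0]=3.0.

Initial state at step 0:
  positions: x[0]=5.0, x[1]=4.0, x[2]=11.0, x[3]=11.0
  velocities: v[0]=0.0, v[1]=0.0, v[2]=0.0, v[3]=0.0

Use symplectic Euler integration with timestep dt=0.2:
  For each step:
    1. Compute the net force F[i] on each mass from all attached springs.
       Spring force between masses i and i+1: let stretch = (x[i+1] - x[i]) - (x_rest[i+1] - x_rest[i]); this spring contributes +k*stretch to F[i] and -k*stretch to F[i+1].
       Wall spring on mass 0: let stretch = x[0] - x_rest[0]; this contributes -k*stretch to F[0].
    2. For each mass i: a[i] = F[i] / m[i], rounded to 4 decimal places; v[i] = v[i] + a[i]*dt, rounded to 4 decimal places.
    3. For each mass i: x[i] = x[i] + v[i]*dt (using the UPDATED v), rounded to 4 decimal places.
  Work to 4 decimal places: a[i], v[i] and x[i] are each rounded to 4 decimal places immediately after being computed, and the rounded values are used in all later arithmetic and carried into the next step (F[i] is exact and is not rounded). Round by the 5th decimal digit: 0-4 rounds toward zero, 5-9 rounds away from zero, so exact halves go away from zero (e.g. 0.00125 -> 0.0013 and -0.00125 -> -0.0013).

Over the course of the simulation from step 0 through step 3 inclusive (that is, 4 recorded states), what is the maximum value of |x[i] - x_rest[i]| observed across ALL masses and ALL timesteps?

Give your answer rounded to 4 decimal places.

Answer: 2.7437

Derivation:
Step 0: x=[5.0000 4.0000 11.0000 11.0000] v=[0.0000 0.0000 0.0000 0.0000]
Step 1: x=[4.0400 5.2800 10.4400 11.4800] v=[-4.8000 6.4000 -2.8000 2.4000]
Step 2: x=[2.6320 7.1872 9.5504 12.2736] v=[-7.0400 9.5360 -4.4480 3.9680]
Step 3: x=[1.5317 8.7437 8.6896 13.1115] v=[-5.5014 7.7824 -4.3040 4.1894]
Max displacement = 2.7437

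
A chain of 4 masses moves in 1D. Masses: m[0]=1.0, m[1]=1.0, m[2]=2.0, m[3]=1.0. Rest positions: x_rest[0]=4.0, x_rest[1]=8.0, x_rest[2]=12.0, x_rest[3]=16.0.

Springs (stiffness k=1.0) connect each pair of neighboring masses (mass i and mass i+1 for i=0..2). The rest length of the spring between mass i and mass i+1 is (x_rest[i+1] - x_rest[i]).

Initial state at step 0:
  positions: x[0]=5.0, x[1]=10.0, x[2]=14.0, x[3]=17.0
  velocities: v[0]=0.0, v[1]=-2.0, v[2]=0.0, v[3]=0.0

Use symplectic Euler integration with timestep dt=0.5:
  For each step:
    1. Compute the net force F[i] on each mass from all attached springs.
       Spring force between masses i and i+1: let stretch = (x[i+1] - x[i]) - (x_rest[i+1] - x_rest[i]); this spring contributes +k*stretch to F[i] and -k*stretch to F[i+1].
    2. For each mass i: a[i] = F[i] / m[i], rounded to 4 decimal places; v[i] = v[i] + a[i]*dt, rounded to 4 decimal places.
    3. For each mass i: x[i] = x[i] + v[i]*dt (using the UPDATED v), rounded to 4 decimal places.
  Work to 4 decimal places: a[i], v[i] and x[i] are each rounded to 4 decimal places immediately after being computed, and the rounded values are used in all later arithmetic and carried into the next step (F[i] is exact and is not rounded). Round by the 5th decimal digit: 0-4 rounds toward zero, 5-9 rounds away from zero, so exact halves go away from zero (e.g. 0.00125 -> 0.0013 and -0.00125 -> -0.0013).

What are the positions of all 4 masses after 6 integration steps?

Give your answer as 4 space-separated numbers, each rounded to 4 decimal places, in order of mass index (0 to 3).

Answer: 3.5999 9.1194 12.0897 17.1012

Derivation:
Step 0: x=[5.0000 10.0000 14.0000 17.0000] v=[0.0000 -2.0000 0.0000 0.0000]
Step 1: x=[5.2500 8.7500 13.8750 17.2500] v=[0.5000 -2.5000 -0.2500 0.5000]
Step 2: x=[5.3750 7.9063 13.5313 17.6563] v=[0.2500 -1.6875 -0.6875 0.8125]
Step 3: x=[5.1328 7.8360 13.0001 18.0313] v=[-0.4844 -0.1407 -1.0625 0.7500]
Step 4: x=[4.5664 8.3809 12.4522 18.1485] v=[-1.1328 1.0898 -1.0958 0.2344]
Step 5: x=[3.9536 8.9900 12.1074 17.8416] v=[-1.2256 1.2182 -0.6896 -0.6138]
Step 6: x=[3.5999 9.1194 12.0897 17.1012] v=[-0.7074 0.2587 -0.0354 -1.4809]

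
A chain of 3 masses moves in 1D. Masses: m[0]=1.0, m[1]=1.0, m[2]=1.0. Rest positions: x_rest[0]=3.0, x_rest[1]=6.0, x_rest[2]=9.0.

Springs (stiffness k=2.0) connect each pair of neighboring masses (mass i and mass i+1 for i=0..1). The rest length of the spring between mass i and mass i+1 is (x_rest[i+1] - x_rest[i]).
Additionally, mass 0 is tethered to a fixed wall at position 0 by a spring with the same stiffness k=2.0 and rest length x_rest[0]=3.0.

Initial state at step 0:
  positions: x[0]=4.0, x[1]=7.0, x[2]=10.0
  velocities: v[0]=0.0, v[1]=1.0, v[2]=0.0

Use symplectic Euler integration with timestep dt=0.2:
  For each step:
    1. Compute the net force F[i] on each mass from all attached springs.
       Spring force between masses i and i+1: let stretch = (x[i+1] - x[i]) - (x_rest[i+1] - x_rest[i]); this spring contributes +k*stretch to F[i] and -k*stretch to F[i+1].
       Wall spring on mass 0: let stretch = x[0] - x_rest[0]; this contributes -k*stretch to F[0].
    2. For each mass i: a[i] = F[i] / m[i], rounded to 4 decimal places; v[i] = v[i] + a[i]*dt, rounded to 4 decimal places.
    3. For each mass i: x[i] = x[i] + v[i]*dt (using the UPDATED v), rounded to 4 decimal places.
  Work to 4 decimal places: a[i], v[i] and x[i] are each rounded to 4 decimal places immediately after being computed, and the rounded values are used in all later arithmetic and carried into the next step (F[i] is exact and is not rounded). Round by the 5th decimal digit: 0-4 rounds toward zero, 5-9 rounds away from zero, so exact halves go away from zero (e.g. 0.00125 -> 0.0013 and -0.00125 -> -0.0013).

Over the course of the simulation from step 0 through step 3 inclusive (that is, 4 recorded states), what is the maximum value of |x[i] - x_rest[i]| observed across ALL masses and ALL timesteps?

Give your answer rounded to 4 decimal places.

Step 0: x=[4.0000 7.0000 10.0000] v=[0.0000 1.0000 0.0000]
Step 1: x=[3.9200 7.2000 10.0000] v=[-0.4000 1.0000 0.0000]
Step 2: x=[3.7888 7.3616 10.0160] v=[-0.6560 0.8080 0.0800]
Step 3: x=[3.6403 7.4497 10.0596] v=[-0.7424 0.4406 0.2182]
Max displacement = 1.4497

Answer: 1.4497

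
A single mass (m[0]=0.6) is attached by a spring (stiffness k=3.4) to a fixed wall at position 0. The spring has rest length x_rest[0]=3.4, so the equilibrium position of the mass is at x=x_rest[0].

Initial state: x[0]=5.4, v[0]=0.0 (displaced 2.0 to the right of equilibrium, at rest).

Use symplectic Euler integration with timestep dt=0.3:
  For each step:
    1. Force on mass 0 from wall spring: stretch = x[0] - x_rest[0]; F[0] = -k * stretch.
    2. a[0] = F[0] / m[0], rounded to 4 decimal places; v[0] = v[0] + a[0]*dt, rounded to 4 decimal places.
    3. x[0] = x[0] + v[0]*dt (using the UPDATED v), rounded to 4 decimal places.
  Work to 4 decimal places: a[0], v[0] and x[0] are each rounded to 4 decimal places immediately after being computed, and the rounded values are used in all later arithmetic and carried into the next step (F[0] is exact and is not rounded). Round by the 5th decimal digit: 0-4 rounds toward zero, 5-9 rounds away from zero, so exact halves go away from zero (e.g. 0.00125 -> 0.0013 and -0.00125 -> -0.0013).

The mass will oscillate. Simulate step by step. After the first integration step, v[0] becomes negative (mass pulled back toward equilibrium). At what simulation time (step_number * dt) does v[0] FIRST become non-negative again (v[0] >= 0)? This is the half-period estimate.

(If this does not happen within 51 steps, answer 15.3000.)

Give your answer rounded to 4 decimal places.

Step 0: x=[5.4000] v=[0.0000]
Step 1: x=[4.3800] v=[-3.4000]
Step 2: x=[2.8602] v=[-5.0660]
Step 3: x=[1.6157] v=[-4.1483]
Step 4: x=[1.2812] v=[-1.1150]
Step 5: x=[2.0273] v=[2.4870]
First v>=0 after going negative at step 5, time=1.5000

Answer: 1.5000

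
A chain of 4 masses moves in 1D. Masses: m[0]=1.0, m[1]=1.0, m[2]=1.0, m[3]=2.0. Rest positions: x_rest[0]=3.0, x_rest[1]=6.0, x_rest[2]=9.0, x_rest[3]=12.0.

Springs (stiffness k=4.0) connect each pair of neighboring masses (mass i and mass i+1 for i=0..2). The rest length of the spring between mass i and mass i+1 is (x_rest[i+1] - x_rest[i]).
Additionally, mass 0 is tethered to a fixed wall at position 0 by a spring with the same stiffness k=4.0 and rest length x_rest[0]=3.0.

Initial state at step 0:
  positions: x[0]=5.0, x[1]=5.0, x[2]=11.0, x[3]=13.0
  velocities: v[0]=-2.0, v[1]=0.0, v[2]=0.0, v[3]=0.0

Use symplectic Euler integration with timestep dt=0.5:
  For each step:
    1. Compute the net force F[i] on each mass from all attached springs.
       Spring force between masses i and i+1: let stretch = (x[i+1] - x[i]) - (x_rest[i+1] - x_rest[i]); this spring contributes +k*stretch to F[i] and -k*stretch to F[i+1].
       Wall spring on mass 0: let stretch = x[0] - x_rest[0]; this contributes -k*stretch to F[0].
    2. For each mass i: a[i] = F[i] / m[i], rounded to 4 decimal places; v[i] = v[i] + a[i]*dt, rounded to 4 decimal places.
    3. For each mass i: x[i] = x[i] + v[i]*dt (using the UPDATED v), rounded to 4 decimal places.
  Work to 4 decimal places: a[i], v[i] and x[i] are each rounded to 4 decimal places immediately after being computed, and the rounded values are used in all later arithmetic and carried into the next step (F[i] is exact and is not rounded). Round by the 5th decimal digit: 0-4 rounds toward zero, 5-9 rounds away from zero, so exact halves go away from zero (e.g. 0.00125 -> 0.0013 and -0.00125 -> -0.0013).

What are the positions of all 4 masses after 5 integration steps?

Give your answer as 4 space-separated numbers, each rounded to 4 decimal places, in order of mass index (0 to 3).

Answer: 5.2500 2.1250 13.0625 10.5313

Derivation:
Step 0: x=[5.0000 5.0000 11.0000 13.0000] v=[-2.0000 0.0000 0.0000 0.0000]
Step 1: x=[-1.0000 11.0000 7.0000 13.5000] v=[-12.0000 12.0000 -8.0000 1.0000]
Step 2: x=[6.0000 1.0000 13.5000 12.2500] v=[14.0000 -20.0000 13.0000 -2.5000]
Step 3: x=[2.0000 8.5000 6.2500 13.1250] v=[-8.0000 15.0000 -14.5000 1.7500]
Step 4: x=[2.5000 7.2500 8.1250 12.0625] v=[1.0000 -2.5000 3.7500 -2.1250]
Step 5: x=[5.2500 2.1250 13.0625 10.5313] v=[5.5000 -10.2500 9.8750 -3.0625]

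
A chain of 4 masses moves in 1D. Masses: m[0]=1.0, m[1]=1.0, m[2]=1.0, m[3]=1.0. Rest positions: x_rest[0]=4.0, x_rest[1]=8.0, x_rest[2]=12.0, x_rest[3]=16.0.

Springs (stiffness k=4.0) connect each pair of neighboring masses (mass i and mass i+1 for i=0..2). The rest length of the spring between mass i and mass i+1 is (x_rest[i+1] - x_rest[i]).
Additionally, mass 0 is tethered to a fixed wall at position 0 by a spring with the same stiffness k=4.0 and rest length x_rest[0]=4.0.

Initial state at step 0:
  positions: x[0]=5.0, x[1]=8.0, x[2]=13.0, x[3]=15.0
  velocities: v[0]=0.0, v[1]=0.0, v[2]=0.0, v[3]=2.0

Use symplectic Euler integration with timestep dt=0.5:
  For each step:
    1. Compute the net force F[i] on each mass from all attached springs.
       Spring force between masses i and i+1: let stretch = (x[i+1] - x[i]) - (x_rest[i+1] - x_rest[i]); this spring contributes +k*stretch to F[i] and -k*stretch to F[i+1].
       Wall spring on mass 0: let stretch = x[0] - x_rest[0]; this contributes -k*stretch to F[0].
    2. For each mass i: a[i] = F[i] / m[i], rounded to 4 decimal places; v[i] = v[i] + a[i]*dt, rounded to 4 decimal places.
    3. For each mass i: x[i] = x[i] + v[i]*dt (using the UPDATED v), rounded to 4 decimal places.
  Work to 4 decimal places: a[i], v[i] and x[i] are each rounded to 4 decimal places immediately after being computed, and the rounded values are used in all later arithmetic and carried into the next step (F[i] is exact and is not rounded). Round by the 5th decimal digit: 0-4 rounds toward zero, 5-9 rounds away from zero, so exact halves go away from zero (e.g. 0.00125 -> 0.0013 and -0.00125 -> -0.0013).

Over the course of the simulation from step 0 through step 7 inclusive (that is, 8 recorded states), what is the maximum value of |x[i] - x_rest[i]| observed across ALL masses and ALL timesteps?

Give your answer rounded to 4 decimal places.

Answer: 4.0000

Derivation:
Step 0: x=[5.0000 8.0000 13.0000 15.0000] v=[0.0000 0.0000 0.0000 2.0000]
Step 1: x=[3.0000 10.0000 10.0000 18.0000] v=[-4.0000 4.0000 -6.0000 6.0000]
Step 2: x=[5.0000 5.0000 15.0000 17.0000] v=[4.0000 -10.0000 10.0000 -2.0000]
Step 3: x=[2.0000 10.0000 12.0000 18.0000] v=[-6.0000 10.0000 -6.0000 2.0000]
Step 4: x=[5.0000 9.0000 13.0000 17.0000] v=[6.0000 -2.0000 2.0000 -2.0000]
Step 5: x=[7.0000 8.0000 14.0000 16.0000] v=[4.0000 -2.0000 2.0000 -2.0000]
Step 6: x=[3.0000 12.0000 11.0000 17.0000] v=[-8.0000 8.0000 -6.0000 2.0000]
Step 7: x=[5.0000 6.0000 15.0000 16.0000] v=[4.0000 -12.0000 8.0000 -2.0000]
Max displacement = 4.0000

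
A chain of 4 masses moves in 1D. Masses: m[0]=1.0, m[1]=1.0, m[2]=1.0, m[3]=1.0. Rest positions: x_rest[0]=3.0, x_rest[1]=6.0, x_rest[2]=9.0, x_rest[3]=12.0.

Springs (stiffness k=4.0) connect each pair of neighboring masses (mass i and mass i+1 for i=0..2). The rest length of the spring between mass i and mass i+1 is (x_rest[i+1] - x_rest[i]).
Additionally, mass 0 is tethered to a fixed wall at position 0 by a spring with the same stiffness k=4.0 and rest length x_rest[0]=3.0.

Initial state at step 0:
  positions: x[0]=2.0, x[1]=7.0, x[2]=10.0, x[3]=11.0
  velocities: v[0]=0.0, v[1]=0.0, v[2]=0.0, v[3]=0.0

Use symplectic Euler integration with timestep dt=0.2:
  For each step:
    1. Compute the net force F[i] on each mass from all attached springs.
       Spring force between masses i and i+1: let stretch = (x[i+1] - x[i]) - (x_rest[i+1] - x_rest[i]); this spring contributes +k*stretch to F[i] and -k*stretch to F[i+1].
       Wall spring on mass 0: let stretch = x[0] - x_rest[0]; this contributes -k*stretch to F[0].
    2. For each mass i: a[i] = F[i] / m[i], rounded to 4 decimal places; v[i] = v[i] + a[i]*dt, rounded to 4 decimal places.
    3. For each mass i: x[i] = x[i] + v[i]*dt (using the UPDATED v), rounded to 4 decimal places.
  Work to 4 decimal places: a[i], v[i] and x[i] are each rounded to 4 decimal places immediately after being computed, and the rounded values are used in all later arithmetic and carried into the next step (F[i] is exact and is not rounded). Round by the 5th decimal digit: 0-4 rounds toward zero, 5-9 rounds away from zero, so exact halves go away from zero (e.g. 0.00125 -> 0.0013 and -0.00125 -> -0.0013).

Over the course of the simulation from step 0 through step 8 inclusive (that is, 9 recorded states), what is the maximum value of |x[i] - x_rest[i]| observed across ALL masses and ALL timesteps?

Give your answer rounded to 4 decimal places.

Step 0: x=[2.0000 7.0000 10.0000 11.0000] v=[0.0000 0.0000 0.0000 0.0000]
Step 1: x=[2.4800 6.6800 9.6800 11.3200] v=[2.4000 -1.6000 -1.6000 1.6000]
Step 2: x=[3.2352 6.1680 9.1424 11.8576] v=[3.7760 -2.5600 -2.6880 2.6880]
Step 3: x=[3.9420 5.6627 8.5633 12.4408] v=[3.5341 -2.5267 -2.8954 2.9158]
Step 4: x=[4.2934 5.3461 8.1405 12.8836] v=[1.7571 -1.5828 -2.1139 2.2138]
Step 5: x=[4.1263 5.3082 8.0295 13.0475] v=[-0.8355 -0.1894 -0.5549 0.8193]
Step 6: x=[3.4881 5.5166 8.2860 12.8885] v=[-3.1910 1.0421 1.2825 -0.7951]
Step 7: x=[2.6164 5.8436 8.8358 12.4731] v=[-4.3587 1.6348 2.7490 -2.0771]
Step 8: x=[1.8424 6.1330 9.4888 11.9557] v=[-3.8701 1.4468 3.2651 -2.5869]
Max displacement = 1.2934

Answer: 1.2934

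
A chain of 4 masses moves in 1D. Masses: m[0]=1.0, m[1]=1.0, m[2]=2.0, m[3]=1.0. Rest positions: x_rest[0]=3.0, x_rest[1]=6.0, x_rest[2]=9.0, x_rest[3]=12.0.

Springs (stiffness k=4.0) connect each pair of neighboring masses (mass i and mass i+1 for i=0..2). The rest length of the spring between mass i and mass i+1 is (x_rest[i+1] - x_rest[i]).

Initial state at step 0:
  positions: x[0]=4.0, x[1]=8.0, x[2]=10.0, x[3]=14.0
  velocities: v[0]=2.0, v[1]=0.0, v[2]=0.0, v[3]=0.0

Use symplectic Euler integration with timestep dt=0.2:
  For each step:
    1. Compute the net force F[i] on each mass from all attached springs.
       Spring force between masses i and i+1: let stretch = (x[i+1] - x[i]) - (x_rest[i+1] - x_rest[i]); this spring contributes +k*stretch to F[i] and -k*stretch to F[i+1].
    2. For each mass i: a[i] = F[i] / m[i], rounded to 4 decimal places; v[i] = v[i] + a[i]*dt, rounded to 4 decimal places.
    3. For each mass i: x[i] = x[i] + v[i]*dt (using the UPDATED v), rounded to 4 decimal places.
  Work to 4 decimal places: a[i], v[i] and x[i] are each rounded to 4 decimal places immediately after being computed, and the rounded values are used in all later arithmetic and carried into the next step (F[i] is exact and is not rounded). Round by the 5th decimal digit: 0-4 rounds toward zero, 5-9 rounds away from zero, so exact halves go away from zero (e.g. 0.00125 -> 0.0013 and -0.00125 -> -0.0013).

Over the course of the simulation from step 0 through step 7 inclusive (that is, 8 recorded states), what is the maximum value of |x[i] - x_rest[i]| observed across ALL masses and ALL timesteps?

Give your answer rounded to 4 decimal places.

Answer: 2.9567

Derivation:
Step 0: x=[4.0000 8.0000 10.0000 14.0000] v=[2.0000 0.0000 0.0000 0.0000]
Step 1: x=[4.5600 7.6800 10.1600 13.8400] v=[2.8000 -1.6000 0.8000 -0.8000]
Step 2: x=[5.1392 7.2576 10.4160 13.5712] v=[2.8960 -2.1120 1.2800 -1.3440]
Step 3: x=[5.5773 7.0016 10.6717 13.2776] v=[2.1907 -1.2800 1.2787 -1.4682]
Step 4: x=[5.7633 7.1049 10.8423 13.0470] v=[0.9301 0.5166 0.8530 -1.1529]
Step 5: x=[5.6840 7.5915 10.8903 12.9437] v=[-0.3966 2.4332 0.2399 -0.5167]
Step 6: x=[5.4299 8.3007 10.8386 12.9918] v=[-1.2706 3.5462 -0.2583 0.2406]
Step 7: x=[5.1551 8.9567 10.7562 13.1754] v=[-1.3740 3.2799 -0.4122 0.9180]
Max displacement = 2.9567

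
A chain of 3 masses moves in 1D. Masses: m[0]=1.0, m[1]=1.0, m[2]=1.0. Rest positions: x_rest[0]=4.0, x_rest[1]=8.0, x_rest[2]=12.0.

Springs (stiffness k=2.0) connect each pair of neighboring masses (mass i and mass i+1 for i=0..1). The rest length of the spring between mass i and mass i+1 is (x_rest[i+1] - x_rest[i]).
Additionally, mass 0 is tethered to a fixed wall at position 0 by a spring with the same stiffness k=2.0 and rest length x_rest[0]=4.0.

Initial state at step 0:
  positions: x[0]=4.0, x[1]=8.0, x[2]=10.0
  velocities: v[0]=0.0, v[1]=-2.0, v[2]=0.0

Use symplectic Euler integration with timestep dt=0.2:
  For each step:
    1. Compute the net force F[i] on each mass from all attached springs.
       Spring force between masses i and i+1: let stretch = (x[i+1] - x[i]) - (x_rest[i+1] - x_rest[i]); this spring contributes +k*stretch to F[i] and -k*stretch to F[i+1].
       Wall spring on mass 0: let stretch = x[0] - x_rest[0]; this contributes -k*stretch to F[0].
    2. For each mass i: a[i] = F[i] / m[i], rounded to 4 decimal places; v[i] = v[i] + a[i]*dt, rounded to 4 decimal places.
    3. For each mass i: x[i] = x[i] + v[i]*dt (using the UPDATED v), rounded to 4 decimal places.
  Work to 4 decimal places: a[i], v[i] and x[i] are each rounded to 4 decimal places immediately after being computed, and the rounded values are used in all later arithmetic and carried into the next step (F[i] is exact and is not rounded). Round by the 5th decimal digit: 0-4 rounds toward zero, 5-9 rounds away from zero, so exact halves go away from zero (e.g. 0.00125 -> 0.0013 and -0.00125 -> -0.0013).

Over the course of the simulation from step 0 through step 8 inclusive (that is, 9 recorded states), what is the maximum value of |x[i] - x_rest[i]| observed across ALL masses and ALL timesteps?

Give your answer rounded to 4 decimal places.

Answer: 2.3064

Derivation:
Step 0: x=[4.0000 8.0000 10.0000] v=[0.0000 -2.0000 0.0000]
Step 1: x=[4.0000 7.4400 10.1600] v=[0.0000 -2.8000 0.8000]
Step 2: x=[3.9552 6.8224 10.4224] v=[-0.2240 -3.0880 1.3120]
Step 3: x=[3.8234 6.2634 10.7168] v=[-0.6592 -2.7949 1.4720]
Step 4: x=[3.5809 5.8655 10.9749] v=[-1.2126 -1.9895 1.2906]
Step 5: x=[3.2347 5.6936 11.1443] v=[-1.7311 -0.8596 0.8468]
Step 6: x=[2.8264 5.7610 11.1976] v=[-2.0414 0.3371 0.2665]
Step 7: x=[2.4268 6.0286 11.1360] v=[-1.9981 1.3379 -0.3081]
Step 8: x=[2.1212 6.4166 10.9858] v=[-1.5281 1.9401 -0.7511]
Max displacement = 2.3064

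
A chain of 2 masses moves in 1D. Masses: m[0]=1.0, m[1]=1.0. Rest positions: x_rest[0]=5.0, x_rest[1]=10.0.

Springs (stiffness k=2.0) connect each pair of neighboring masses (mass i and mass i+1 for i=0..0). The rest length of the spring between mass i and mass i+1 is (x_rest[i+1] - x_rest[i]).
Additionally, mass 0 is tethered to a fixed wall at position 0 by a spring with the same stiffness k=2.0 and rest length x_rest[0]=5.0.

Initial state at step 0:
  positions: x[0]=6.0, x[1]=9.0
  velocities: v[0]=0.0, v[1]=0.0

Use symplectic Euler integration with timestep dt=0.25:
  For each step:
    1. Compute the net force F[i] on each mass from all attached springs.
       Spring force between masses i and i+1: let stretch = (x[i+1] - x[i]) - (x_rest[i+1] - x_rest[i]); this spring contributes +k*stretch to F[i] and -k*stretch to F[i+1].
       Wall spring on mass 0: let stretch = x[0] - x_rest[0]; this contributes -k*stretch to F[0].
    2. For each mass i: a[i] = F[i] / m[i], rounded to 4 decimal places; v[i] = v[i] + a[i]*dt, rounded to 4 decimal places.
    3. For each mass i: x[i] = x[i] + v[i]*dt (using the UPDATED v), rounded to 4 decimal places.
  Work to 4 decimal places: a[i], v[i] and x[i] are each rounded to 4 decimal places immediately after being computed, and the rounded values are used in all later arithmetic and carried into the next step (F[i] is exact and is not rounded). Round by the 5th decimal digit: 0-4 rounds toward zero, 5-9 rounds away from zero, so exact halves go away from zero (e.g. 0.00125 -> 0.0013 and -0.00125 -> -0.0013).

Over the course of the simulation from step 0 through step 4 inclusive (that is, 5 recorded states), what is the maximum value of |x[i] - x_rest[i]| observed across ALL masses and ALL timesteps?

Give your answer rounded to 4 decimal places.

Answer: 1.1487

Derivation:
Step 0: x=[6.0000 9.0000] v=[0.0000 0.0000]
Step 1: x=[5.6250 9.2500] v=[-1.5000 1.0000]
Step 2: x=[5.0000 9.6719] v=[-2.5000 1.6875]
Step 3: x=[4.3340 10.1348] v=[-2.6641 1.8516]
Step 4: x=[3.8513 10.4976] v=[-1.9307 1.4512]
Max displacement = 1.1487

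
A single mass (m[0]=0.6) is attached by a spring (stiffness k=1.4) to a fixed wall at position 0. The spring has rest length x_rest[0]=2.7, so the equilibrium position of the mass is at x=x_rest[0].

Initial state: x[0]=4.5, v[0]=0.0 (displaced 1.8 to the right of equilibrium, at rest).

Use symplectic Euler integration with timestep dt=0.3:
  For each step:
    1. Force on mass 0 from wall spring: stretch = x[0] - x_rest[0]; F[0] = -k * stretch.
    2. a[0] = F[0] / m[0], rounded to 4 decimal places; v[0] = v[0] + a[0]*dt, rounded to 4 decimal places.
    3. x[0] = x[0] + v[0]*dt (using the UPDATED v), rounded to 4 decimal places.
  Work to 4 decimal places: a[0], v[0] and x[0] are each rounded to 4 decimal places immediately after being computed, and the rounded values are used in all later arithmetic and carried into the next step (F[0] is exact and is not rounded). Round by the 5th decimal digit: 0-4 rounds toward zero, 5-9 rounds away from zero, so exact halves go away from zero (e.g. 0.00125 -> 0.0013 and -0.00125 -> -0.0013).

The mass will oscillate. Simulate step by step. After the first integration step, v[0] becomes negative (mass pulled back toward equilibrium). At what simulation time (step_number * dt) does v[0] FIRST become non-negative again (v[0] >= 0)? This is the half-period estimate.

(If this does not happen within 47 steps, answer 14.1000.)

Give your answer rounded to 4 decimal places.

Step 0: x=[4.5000] v=[0.0000]
Step 1: x=[4.1220] v=[-1.2600]
Step 2: x=[3.4454] v=[-2.2554]
Step 3: x=[2.6122] v=[-2.7772]
Step 4: x=[1.7975] v=[-2.7157]
Step 5: x=[1.1723] v=[-2.0840]
Step 6: x=[0.8679] v=[-1.0146]
Step 7: x=[0.9483] v=[0.2679]
First v>=0 after going negative at step 7, time=2.1000

Answer: 2.1000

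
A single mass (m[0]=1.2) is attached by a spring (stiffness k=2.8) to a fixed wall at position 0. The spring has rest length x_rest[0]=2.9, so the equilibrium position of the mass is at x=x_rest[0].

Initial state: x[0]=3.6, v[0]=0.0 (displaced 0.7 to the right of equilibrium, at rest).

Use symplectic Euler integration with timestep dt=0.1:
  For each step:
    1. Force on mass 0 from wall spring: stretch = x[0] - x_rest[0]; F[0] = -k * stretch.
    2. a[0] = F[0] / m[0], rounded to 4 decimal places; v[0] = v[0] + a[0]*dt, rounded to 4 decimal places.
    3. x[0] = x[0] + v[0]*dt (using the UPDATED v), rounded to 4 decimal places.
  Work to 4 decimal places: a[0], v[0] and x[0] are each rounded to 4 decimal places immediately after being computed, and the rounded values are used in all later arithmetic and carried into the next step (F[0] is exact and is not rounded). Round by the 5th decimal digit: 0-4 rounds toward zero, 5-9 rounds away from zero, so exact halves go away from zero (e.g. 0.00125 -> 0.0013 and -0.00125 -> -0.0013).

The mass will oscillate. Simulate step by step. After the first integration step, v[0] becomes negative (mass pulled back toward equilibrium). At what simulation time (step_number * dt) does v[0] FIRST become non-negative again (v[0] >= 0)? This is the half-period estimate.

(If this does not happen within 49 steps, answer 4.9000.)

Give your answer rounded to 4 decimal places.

Answer: 2.1000

Derivation:
Step 0: x=[3.6000] v=[0.0000]
Step 1: x=[3.5837] v=[-0.1633]
Step 2: x=[3.5514] v=[-0.3228]
Step 3: x=[3.5039] v=[-0.4748]
Step 4: x=[3.4423] v=[-0.6157]
Step 5: x=[3.3681] v=[-0.7422]
Step 6: x=[3.2830] v=[-0.8514]
Step 7: x=[3.1889] v=[-0.9408]
Step 8: x=[3.0881] v=[-1.0082]
Step 9: x=[2.9829] v=[-1.0521]
Step 10: x=[2.8758] v=[-1.0714]
Step 11: x=[2.7692] v=[-1.0658]
Step 12: x=[2.6657] v=[-1.0353]
Step 13: x=[2.5676] v=[-0.9806]
Step 14: x=[2.4773] v=[-0.9030]
Step 15: x=[2.3969] v=[-0.8044]
Step 16: x=[2.3282] v=[-0.6870]
Step 17: x=[2.2728] v=[-0.5536]
Step 18: x=[2.2321] v=[-0.4073]
Step 19: x=[2.2070] v=[-0.2515]
Step 20: x=[2.1980] v=[-0.0898]
Step 21: x=[2.2054] v=[0.0740]
First v>=0 after going negative at step 21, time=2.1000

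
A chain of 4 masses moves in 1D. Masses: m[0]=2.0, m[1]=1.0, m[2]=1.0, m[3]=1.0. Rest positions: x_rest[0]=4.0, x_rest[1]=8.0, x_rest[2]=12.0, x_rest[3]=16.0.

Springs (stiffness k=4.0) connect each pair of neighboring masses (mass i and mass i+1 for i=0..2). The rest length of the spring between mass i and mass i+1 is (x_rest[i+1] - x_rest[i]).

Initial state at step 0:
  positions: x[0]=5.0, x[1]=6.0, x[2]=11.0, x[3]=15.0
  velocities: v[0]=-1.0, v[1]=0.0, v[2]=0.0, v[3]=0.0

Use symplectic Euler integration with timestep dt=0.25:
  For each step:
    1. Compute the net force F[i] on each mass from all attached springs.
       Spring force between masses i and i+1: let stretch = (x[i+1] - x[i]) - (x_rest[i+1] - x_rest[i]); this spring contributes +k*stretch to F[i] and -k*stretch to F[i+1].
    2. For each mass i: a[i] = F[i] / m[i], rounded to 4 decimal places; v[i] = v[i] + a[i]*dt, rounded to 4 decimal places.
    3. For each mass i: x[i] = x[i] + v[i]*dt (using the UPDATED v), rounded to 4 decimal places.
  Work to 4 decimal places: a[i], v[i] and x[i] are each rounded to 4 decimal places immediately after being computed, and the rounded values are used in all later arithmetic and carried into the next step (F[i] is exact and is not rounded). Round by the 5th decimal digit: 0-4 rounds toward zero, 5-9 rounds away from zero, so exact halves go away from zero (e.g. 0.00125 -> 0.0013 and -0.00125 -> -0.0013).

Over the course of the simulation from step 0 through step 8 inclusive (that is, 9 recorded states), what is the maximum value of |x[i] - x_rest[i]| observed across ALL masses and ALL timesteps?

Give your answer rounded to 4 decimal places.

Step 0: x=[5.0000 6.0000 11.0000 15.0000] v=[-1.0000 0.0000 0.0000 0.0000]
Step 1: x=[4.3750 7.0000 10.7500 15.0000] v=[-2.5000 4.0000 -1.0000 0.0000]
Step 2: x=[3.5781 8.2813 10.6250 14.9375] v=[-3.1875 5.1250 -0.5000 -0.2500]
Step 3: x=[2.8691 8.9727 10.9922 14.7969] v=[-2.8359 2.7655 1.4688 -0.5625]
Step 4: x=[2.4231 8.6431 11.8057 14.7051] v=[-1.7841 -1.3186 3.2540 -0.3672]
Step 5: x=[2.2546 7.5491 12.5534 14.8885] v=[-0.6741 -4.3760 2.9908 0.7334]
Step 6: x=[2.2479 6.3826 12.6338 15.4881] v=[-0.0269 -4.6662 0.3216 2.3983]
Step 7: x=[2.2580 5.7452 11.8650 16.3741] v=[0.0405 -2.5497 -3.0753 3.5440]
Step 8: x=[2.2040 5.7659 10.6935 17.1328] v=[-0.2159 0.0829 -4.6860 3.0349]
Max displacement = 2.2548

Answer: 2.2548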